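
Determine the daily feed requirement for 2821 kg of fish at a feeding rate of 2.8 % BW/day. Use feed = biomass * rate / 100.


Feeding rate fraction = 2.8% / 100 = 0.028
Daily feed = 2821 kg * 0.028 = 78.988 kg/day

78.988 kg/day


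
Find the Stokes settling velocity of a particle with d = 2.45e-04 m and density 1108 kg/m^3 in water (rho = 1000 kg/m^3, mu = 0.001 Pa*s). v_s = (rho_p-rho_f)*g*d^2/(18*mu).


Density difference: rho_p - rho_f = 1108 - 1000 = 108 kg/m^3
d^2 = (2.45e-04)^2 = 6.0025e-08 m^2
Numerator = (rho_p - rho_f) * g * d^2 = 108 * 9.81 * 6.0025e-08 = 6.3595287e-05
Denominator = 18 * mu = 18 * 0.001 = 0.018
v_s = 6.3595287e-05 / 0.018 = 0.00353307 m/s
Check: Re = rho_f * v_s * d / mu = 1000 * 0.00353307 * 2.45e-04 / 0.001 = 0.866 < 1, so Stokes' law applies.

0.00353307 m/s


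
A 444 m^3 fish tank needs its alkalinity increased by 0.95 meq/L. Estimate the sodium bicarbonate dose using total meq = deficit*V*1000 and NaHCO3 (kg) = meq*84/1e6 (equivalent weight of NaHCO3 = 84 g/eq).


Tank volume in L = 444 m^3 * 1000 = 444000 L
Total meq required = 0.95 meq/L * 444000 L = 421800 meq
NaHCO3 mass = 421800 meq * 84 mg/meq / 1e6 = 35.4312 kg

35.4312 kg


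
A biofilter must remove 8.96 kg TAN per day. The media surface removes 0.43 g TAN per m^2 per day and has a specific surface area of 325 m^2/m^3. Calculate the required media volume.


A = 8.96*1000 / 0.43 = 20837.209 m^2
V = 20837.209 / 325 = 64.1145

64.1145 m^3


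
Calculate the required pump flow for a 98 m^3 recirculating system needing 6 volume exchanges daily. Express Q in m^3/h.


Daily recirculation volume = 98 m^3 * 6 = 588 m^3/day
Flow rate Q = daily volume / 24 h = 588 / 24 = 24.5 m^3/h

24.5 m^3/h


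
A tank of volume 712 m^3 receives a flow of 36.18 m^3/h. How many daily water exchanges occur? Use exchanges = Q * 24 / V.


Daily flow volume = 36.18 m^3/h * 24 h = 868.32 m^3/day
Exchanges = daily flow / tank volume = 868.32 / 712 = 1.21955 exchanges/day

1.21955 exchanges/day


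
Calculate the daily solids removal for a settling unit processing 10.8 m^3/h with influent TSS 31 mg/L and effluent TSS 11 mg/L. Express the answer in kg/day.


Concentration drop: TSS_in - TSS_out = 31 - 11 = 20 mg/L
Hourly solids removed = Q * dTSS = 10.8 m^3/h * 20 mg/L = 216 g/h  (m^3/h * mg/L = g/h)
Daily solids removed = 216 * 24 = 5184 g/day
Convert g to kg: 5184 / 1000 = 5.184 kg/day

5.184 kg/day


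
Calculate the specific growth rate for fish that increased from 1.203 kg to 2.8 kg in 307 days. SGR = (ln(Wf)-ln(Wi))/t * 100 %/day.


ln(W_f) = ln(2.8) = 1.0296194
ln(W_i) = ln(1.203) = 0.18481844
ln(W_f) - ln(W_i) = 1.0296194 - 0.18481844 = 0.84480096
SGR = 0.84480096 / 307 * 100 = 0.275179 %/day

0.275179 %/day


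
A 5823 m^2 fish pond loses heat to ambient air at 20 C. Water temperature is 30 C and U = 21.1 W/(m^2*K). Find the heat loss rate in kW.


Temperature difference dT = 30 - 20 = 10 K
Heat loss (W) = U * A * dT = 21.1 * 5823 * 10 = 1228653 W
Convert to kW: 1228653 / 1000 = 1228.653 kW

1228.653 kW


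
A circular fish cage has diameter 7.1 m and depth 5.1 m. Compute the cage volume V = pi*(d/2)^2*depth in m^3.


r = d/2 = 7.1/2 = 3.55 m
Base area = pi*r^2 = pi*3.55^2 = 39.591921 m^2
Volume = 39.591921 * 5.1 = 201.919 m^3

201.919 m^3


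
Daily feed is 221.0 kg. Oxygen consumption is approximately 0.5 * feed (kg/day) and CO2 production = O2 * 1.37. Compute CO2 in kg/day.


O2 = 221.0 * 0.5 = 110.5
CO2 = 110.5 * 1.37 = 151.385

151.385 kg/day


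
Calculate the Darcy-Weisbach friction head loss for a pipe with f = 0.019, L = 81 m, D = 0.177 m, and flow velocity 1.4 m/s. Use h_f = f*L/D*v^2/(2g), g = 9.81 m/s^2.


v^2 = 1.4^2 = 1.96 m^2/s^2
L/D = 81/0.177 = 457.62712
h_f = f*(L/D)*v^2/(2g) = 0.019 * 457.62712 * 1.96 / 19.62 = 0.868605 m

0.868605 m


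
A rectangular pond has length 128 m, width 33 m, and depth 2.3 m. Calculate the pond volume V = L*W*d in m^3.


Base area = L * W = 128 * 33 = 4224 m^2
Volume = area * depth = 4224 * 2.3 = 9715.2 m^3

9715.2 m^3


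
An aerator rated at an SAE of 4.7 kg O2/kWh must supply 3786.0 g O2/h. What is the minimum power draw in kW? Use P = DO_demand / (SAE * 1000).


SAE in g O2/kWh = 4.7 * 1000 = 4700 g/kWh
P = DO_demand / SAE_g = 3786.0 / 4700 = 0.805532 kW

0.805532 kW


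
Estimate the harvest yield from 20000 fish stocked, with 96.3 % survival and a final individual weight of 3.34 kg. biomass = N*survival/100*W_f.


Survivors = 20000 * 96.3/100 = 19260 fish
Harvest biomass = survivors * W_f = 19260 * 3.34 = 64328.4 kg

64328.4 kg


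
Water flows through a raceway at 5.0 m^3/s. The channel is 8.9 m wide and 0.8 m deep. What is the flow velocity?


Cross-sectional area = W * d = 8.9 * 0.8 = 7.12 m^2
Velocity = Q / A = 5.0 / 7.12 = 0.702247 m/s

0.702247 m/s


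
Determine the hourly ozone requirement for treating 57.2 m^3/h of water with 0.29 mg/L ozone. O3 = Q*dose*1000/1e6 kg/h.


O3 demand (mg/h) = Q * dose * 1000 = 57.2 * 0.29 * 1000 = 16588 mg/h
Convert mg to kg: 16588 / 1e6 = 0.016588 kg/h

0.016588 kg/h


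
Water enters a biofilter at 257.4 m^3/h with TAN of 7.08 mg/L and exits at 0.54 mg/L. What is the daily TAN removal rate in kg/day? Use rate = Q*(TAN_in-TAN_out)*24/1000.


Concentration drop: TAN_in - TAN_out = 7.08 - 0.54 = 6.54 mg/L
Hourly TAN removed = Q * dTAN = 257.4 m^3/h * 6.54 mg/L = 1683.396 g/h  (m^3/h * mg/L = g/h)
Daily TAN removed = 1683.396 * 24 = 40401.504 g/day
Convert to kg/day: 40401.504 / 1000 = 40.401504 kg/day

40.401504 kg/day


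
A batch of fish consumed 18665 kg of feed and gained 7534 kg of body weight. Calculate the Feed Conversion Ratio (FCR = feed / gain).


FCR = feed consumed / weight gained
FCR = 18665 kg / 7534 kg = 2.47744

2.47744


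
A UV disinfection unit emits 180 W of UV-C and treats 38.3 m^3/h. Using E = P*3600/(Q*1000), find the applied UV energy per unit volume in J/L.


Energy delivered per hour = 180 W * 3600 s = 648000 J/h
Volume treated per hour = 38.3 m^3/h * 1000 = 38300 L/h
dose = 648000 / 38300 = 16.9191 J/L

16.9191 J/L


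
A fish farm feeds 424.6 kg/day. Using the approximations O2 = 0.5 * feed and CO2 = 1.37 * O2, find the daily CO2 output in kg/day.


O2 = 424.6 * 0.5 = 212.3
CO2 = 212.3 * 1.37 = 290.851

290.851 kg/day


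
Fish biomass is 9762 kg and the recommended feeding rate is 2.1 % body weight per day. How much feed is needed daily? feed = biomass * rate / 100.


Feeding rate fraction = 2.1% / 100 = 0.021
Daily feed = 9762 kg * 0.021 = 205.002 kg/day

205.002 kg/day


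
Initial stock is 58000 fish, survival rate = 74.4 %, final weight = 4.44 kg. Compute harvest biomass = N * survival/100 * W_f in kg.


Survivors = 58000 * 74.4/100 = 43152 fish
Harvest biomass = survivors * W_f = 43152 * 4.44 = 191594.88 kg

191594.88 kg


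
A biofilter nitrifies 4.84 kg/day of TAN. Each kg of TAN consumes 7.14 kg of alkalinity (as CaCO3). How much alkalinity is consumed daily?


Alkalinity factor: 7.14 kg CaCO3 consumed per kg TAN nitrified
alk = 4.84 kg TAN * 7.14 = 34.5576 kg CaCO3/day

34.5576 kg CaCO3/day


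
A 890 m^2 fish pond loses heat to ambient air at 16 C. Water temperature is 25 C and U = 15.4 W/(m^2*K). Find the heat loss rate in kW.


Temperature difference dT = 25 - 16 = 9 K
Heat loss (W) = U * A * dT = 15.4 * 890 * 9 = 123354 W
Convert to kW: 123354 / 1000 = 123.354 kW

123.354 kW


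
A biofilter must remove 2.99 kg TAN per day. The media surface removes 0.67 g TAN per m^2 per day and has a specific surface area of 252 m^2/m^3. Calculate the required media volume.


A = 2.99*1000 / 0.67 = 4462.6866 m^2
V = 4462.6866 / 252 = 17.7091

17.7091 m^3


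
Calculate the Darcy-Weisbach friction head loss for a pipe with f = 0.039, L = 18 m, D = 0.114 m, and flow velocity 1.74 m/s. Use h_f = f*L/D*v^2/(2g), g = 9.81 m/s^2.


v^2 = 1.74^2 = 3.0276 m^2/s^2
L/D = 18/0.114 = 157.89474
h_f = f*(L/D)*v^2/(2g) = 0.039 * 157.89474 * 3.0276 / 19.62 = 0.950237 m

0.950237 m


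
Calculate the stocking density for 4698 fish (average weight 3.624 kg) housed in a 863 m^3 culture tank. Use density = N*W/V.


Total biomass = 4698 fish * 3.624 kg = 17025.552 kg
Density = total biomass / volume = 17025.552 / 863 = 19.7283 kg/m^3

19.7283 kg/m^3


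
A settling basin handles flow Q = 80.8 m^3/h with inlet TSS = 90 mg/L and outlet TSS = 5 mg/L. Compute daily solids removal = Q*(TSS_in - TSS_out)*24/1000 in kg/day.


Concentration drop: TSS_in - TSS_out = 90 - 5 = 85 mg/L
Hourly solids removed = Q * dTSS = 80.8 m^3/h * 85 mg/L = 6868 g/h  (m^3/h * mg/L = g/h)
Daily solids removed = 6868 * 24 = 164832 g/day
Convert g to kg: 164832 / 1000 = 164.832 kg/day

164.832 kg/day


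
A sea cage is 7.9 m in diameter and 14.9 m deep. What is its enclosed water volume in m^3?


r = d/2 = 7.9/2 = 3.95 m
Base area = pi*r^2 = pi*3.95^2 = 49.016699 m^2
Volume = 49.016699 * 14.9 = 730.349 m^3

730.349 m^3


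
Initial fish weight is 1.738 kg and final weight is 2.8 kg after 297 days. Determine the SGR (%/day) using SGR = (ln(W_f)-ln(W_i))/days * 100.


ln(W_f) = ln(2.8) = 1.0296194
ln(W_i) = ln(1.738) = 0.55273503
ln(W_f) - ln(W_i) = 1.0296194 - 0.55273503 = 0.47688437
SGR = 0.47688437 / 297 * 100 = 0.160567 %/day

0.160567 %/day


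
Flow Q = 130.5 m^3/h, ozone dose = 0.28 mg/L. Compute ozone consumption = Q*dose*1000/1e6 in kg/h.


O3 demand (mg/h) = Q * dose * 1000 = 130.5 * 0.28 * 1000 = 36540 mg/h
Convert mg to kg: 36540 / 1e6 = 0.03654 kg/h

0.03654 kg/h


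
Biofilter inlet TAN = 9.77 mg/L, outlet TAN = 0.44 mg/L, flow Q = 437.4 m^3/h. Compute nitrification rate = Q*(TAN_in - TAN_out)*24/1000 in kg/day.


Concentration drop: TAN_in - TAN_out = 9.77 - 0.44 = 9.33 mg/L
Hourly TAN removed = Q * dTAN = 437.4 m^3/h * 9.33 mg/L = 4080.942 g/h  (m^3/h * mg/L = g/h)
Daily TAN removed = 4080.942 * 24 = 97942.608 g/day
Convert to kg/day: 97942.608 / 1000 = 97.942608 kg/day

97.942608 kg/day


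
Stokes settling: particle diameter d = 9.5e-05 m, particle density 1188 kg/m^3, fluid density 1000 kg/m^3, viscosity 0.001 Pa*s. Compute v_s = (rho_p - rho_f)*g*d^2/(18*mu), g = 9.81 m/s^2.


Density difference: rho_p - rho_f = 1188 - 1000 = 188 kg/m^3
d^2 = (9.5e-05)^2 = 9.025e-09 m^2
Numerator = (rho_p - rho_f) * g * d^2 = 188 * 9.81 * 9.025e-09 = 1.6644627e-05
Denominator = 18 * mu = 18 * 0.001 = 0.018
v_s = 1.6644627e-05 / 0.018 = 9.24701e-04 m/s
Check: Re = rho_f * v_s * d / mu = 1000 * 9.24701e-04 * 9.5e-05 / 0.001 = 0.0878 < 1, so Stokes' law applies.

9.24701e-04 m/s


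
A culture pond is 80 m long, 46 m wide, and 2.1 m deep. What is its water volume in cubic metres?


Base area = L * W = 80 * 46 = 3680 m^2
Volume = area * depth = 3680 * 2.1 = 7728 m^3

7728 m^3


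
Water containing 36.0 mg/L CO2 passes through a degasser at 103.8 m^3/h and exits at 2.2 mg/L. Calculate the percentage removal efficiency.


CO2_out / CO2_in = 2.2 / 36.0 = 0.061111111
Fraction remaining = 0.061111111
efficiency = (1 - 0.061111111) * 100 = 93.8889 %

93.8889 %


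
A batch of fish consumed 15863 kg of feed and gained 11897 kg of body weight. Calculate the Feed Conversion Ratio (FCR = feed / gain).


FCR = feed consumed / weight gained
FCR = 15863 kg / 11897 kg = 1.33336

1.33336


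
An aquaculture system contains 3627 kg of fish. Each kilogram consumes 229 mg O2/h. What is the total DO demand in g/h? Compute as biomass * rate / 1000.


Total O2 consumption (mg/h) = 3627 kg * 229 mg/(kg*h) = 830583 mg/h
Convert to g/h: 830583 / 1000 = 830.583 g/h

830.583 g/h


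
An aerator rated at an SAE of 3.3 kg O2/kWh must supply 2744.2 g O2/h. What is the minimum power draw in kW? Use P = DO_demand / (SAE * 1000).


SAE in g O2/kWh = 3.3 * 1000 = 3300 g/kWh
P = DO_demand / SAE_g = 2744.2 / 3300 = 0.831576 kW

0.831576 kW


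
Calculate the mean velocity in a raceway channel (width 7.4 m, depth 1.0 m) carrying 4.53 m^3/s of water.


Cross-sectional area = W * d = 7.4 * 1.0 = 7.4 m^2
Velocity = Q / A = 4.53 / 7.4 = 0.612162 m/s

0.612162 m/s


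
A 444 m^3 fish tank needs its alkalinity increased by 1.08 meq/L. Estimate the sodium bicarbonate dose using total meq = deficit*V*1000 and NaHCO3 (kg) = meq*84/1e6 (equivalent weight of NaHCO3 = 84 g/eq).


Tank volume in L = 444 m^3 * 1000 = 444000 L
Total meq required = 1.08 meq/L * 444000 L = 479520 meq
NaHCO3 mass = 479520 meq * 84 mg/meq / 1e6 = 40.2797 kg

40.2797 kg


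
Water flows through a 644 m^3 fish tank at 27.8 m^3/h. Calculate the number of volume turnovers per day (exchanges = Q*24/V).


Daily flow volume = 27.8 m^3/h * 24 h = 667.2 m^3/day
Exchanges = daily flow / tank volume = 667.2 / 644 = 1.03602 exchanges/day

1.03602 exchanges/day


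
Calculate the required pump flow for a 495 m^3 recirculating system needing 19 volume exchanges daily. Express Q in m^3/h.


Daily recirculation volume = 495 m^3 * 19 = 9405 m^3/day
Flow rate Q = daily volume / 24 h = 9405 / 24 = 391.875 m^3/h

391.875 m^3/h


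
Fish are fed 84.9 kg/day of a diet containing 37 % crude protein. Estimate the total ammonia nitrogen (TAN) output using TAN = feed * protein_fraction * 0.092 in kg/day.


Protein in feed = 84.9 * 37/100 = 31.413 kg/day
TAN = protein * 0.092 = 31.413 * 0.092 = 2.889996 kg/day

2.889996 kg/day


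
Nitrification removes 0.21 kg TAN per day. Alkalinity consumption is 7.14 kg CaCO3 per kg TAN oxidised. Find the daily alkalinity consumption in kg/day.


Alkalinity factor: 7.14 kg CaCO3 consumed per kg TAN nitrified
alk = 0.21 kg TAN * 7.14 = 1.4994 kg CaCO3/day

1.4994 kg CaCO3/day


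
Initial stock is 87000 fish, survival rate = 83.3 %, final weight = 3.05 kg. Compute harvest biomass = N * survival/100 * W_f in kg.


Survivors = 87000 * 83.3/100 = 72471 fish
Harvest biomass = survivors * W_f = 72471 * 3.05 = 221036.55 kg

221036.55 kg


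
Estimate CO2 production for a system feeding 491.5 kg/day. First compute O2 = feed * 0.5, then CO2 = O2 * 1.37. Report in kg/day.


O2 = 491.5 * 0.5 = 245.75
CO2 = 245.75 * 1.37 = 336.6775

336.6775 kg/day


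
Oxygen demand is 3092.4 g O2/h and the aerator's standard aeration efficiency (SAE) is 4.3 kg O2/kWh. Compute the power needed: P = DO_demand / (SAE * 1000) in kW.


SAE in g O2/kWh = 4.3 * 1000 = 4300 g/kWh
P = DO_demand / SAE_g = 3092.4 / 4300 = 0.719163 kW

0.719163 kW


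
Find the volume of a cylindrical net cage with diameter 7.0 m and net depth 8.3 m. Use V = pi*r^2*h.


r = d/2 = 7.0/2 = 3.5 m
Base area = pi*r^2 = pi*3.5^2 = 38.48451 m^2
Volume = 38.48451 * 8.3 = 319.421 m^3

319.421 m^3


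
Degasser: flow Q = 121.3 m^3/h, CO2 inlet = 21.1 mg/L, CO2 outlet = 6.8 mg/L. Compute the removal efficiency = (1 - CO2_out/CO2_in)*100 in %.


CO2_out / CO2_in = 6.8 / 21.1 = 0.32227488
Fraction remaining = 0.32227488
efficiency = (1 - 0.32227488) * 100 = 67.7725 %

67.7725 %


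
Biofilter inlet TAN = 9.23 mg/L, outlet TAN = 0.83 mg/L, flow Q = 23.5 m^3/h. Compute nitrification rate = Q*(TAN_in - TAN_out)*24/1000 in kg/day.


Concentration drop: TAN_in - TAN_out = 9.23 - 0.83 = 8.4 mg/L
Hourly TAN removed = Q * dTAN = 23.5 m^3/h * 8.4 mg/L = 197.4 g/h  (m^3/h * mg/L = g/h)
Daily TAN removed = 197.4 * 24 = 4737.6 g/day
Convert to kg/day: 4737.6 / 1000 = 4.7376 kg/day

4.7376 kg/day


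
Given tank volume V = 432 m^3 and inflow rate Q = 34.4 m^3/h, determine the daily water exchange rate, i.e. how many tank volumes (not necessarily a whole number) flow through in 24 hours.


Daily flow volume = 34.4 m^3/h * 24 h = 825.6 m^3/day
Exchanges = daily flow / tank volume = 825.6 / 432 = 1.91111 exchanges/day

1.91111 exchanges/day


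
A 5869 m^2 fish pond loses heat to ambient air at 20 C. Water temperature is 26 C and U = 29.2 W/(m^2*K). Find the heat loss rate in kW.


Temperature difference dT = 26 - 20 = 6 K
Heat loss (W) = U * A * dT = 29.2 * 5869 * 6 = 1028248.8 W
Convert to kW: 1028248.8 / 1000 = 1028.2488 kW

1028.2488 kW


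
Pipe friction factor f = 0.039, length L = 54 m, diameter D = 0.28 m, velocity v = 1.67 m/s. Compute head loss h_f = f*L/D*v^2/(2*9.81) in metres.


v^2 = 1.67^2 = 2.7889 m^2/s^2
L/D = 54/0.28 = 192.85714
h_f = f*(L/D)*v^2/(2g) = 0.039 * 192.85714 * 2.7889 / 19.62 = 1.06914 m

1.06914 m


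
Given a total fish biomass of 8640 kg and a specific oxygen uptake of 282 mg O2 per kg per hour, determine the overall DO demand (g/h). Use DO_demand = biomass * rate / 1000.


Total O2 consumption (mg/h) = 8640 kg * 282 mg/(kg*h) = 2436480 mg/h
Convert to g/h: 2436480 / 1000 = 2436.48 g/h

2436.48 g/h


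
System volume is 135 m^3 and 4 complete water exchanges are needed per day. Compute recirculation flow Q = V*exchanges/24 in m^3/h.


Daily recirculation volume = 135 m^3 * 4 = 540 m^3/day
Flow rate Q = daily volume / 24 h = 540 / 24 = 22.5 m^3/h

22.5 m^3/h


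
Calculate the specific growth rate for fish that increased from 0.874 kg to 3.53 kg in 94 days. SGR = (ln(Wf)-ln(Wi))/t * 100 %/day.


ln(W_f) = ln(3.53) = 1.2612979
ln(W_i) = ln(0.874) = -0.1346749
ln(W_f) - ln(W_i) = 1.2612979 - -0.1346749 = 1.3959728
SGR = 1.3959728 / 94 * 100 = 1.48508 %/day

1.48508 %/day


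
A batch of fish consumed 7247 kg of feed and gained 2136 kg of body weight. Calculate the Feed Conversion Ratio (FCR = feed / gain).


FCR = feed consumed / weight gained
FCR = 7247 kg / 2136 kg = 3.39279

3.39279


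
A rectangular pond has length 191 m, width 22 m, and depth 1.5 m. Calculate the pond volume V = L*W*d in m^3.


Base area = L * W = 191 * 22 = 4202 m^2
Volume = area * depth = 4202 * 1.5 = 6303 m^3

6303 m^3


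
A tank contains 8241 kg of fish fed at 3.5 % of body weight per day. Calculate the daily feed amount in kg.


Feeding rate fraction = 3.5% / 100 = 0.035
Daily feed = 8241 kg * 0.035 = 288.435 kg/day

288.435 kg/day


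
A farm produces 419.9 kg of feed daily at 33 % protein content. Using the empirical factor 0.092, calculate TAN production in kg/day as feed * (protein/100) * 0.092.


Protein in feed = 419.9 * 33/100 = 138.567 kg/day
TAN = protein * 0.092 = 138.567 * 0.092 = 12.748164 kg/day

12.748164 kg/day


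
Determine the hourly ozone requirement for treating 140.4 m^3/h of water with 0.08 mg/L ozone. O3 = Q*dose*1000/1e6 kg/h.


O3 demand (mg/h) = Q * dose * 1000 = 140.4 * 0.08 * 1000 = 11232 mg/h
Convert mg to kg: 11232 / 1e6 = 0.011232 kg/h

0.011232 kg/h


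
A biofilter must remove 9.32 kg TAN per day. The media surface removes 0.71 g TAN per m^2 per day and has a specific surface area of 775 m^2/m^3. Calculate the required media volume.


A = 9.32*1000 / 0.71 = 13126.761 m^2
V = 13126.761 / 775 = 16.9378

16.9378 m^3


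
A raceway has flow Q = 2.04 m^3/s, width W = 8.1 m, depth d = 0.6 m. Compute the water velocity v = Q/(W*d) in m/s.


Cross-sectional area = W * d = 8.1 * 0.6 = 4.86 m^2
Velocity = Q / A = 2.04 / 4.86 = 0.419753 m/s

0.419753 m/s


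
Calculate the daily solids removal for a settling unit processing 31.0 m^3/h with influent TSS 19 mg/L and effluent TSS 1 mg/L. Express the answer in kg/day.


Concentration drop: TSS_in - TSS_out = 19 - 1 = 18 mg/L
Hourly solids removed = Q * dTSS = 31.0 m^3/h * 18 mg/L = 558 g/h  (m^3/h * mg/L = g/h)
Daily solids removed = 558 * 24 = 13392 g/day
Convert g to kg: 13392 / 1000 = 13.392 kg/day

13.392 kg/day


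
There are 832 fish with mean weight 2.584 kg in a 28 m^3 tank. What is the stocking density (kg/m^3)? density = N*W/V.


Total biomass = 832 fish * 2.584 kg = 2149.888 kg
Density = total biomass / volume = 2149.888 / 28 = 76.7817 kg/m^3

76.7817 kg/m^3


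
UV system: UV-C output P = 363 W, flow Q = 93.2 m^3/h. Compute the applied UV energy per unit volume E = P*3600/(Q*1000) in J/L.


Energy delivered per hour = 363 W * 3600 s = 1306800 J/h
Volume treated per hour = 93.2 m^3/h * 1000 = 93200 L/h
dose = 1306800 / 93200 = 14.0215 J/L

14.0215 J/L


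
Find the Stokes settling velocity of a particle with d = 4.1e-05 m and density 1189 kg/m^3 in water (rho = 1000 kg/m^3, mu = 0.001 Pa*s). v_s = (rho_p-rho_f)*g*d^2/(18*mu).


Density difference: rho_p - rho_f = 1189 - 1000 = 189 kg/m^3
d^2 = (4.1e-05)^2 = 1.681e-09 m^2
Numerator = (rho_p - rho_f) * g * d^2 = 189 * 9.81 * 1.681e-09 = 3.1167253e-06
Denominator = 18 * mu = 18 * 0.001 = 0.018
v_s = 3.1167253e-06 / 0.018 = 1.73151e-04 m/s
Check: Re = rho_f * v_s * d / mu = 1000 * 1.73151e-04 * 4.1e-05 / 0.001 = 0.0071 < 1, so Stokes' law applies.

1.73151e-04 m/s


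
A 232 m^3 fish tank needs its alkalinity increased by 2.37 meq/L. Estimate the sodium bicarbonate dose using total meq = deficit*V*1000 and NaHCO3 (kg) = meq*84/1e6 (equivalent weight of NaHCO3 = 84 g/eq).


Tank volume in L = 232 m^3 * 1000 = 232000 L
Total meq required = 2.37 meq/L * 232000 L = 549840 meq
NaHCO3 mass = 549840 meq * 84 mg/meq / 1e6 = 46.1866 kg

46.1866 kg


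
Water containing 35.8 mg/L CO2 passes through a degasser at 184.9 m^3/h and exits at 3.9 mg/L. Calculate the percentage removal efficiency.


CO2_out / CO2_in = 3.9 / 35.8 = 0.10893855
Fraction remaining = 0.10893855
efficiency = (1 - 0.10893855) * 100 = 89.1061 %

89.1061 %


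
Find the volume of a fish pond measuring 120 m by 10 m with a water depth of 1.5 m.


Base area = L * W = 120 * 10 = 1200 m^2
Volume = area * depth = 1200 * 1.5 = 1800 m^3

1800 m^3


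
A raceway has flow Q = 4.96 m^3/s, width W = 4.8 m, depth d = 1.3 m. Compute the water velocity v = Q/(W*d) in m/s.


Cross-sectional area = W * d = 4.8 * 1.3 = 6.24 m^2
Velocity = Q / A = 4.96 / 6.24 = 0.794872 m/s

0.794872 m/s


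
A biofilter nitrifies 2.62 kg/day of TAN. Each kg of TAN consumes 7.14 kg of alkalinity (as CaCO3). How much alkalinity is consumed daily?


Alkalinity factor: 7.14 kg CaCO3 consumed per kg TAN nitrified
alk = 2.62 kg TAN * 7.14 = 18.7068 kg CaCO3/day

18.7068 kg CaCO3/day


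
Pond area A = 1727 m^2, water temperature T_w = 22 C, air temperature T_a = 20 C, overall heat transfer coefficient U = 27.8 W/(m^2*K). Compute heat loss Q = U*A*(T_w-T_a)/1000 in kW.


Temperature difference dT = 22 - 20 = 2 K
Heat loss (W) = U * A * dT = 27.8 * 1727 * 2 = 96021.2 W
Convert to kW: 96021.2 / 1000 = 96.0212 kW

96.0212 kW


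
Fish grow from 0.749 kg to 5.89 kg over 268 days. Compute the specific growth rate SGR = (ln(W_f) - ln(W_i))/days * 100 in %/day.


ln(W_f) = ln(5.89) = 1.773256
ln(W_i) = ln(0.749) = -0.2890163
ln(W_f) - ln(W_i) = 1.773256 - -0.2890163 = 2.0622723
SGR = 2.0622723 / 268 * 100 = 0.769505 %/day

0.769505 %/day


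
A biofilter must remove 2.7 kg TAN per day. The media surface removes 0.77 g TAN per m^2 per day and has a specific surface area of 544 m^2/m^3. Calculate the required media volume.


A = 2.7*1000 / 0.77 = 3506.4935 m^2
V = 3506.4935 / 544 = 6.44576

6.44576 m^3


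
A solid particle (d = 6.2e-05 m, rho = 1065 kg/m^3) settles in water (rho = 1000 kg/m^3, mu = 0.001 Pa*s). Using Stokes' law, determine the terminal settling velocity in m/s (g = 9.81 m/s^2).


Density difference: rho_p - rho_f = 1065 - 1000 = 65 kg/m^3
d^2 = (6.2e-05)^2 = 3.844e-09 m^2
Numerator = (rho_p - rho_f) * g * d^2 = 65 * 9.81 * 3.844e-09 = 2.4511266e-06
Denominator = 18 * mu = 18 * 0.001 = 0.018
v_s = 2.4511266e-06 / 0.018 = 1.36174e-04 m/s
Check: Re = rho_f * v_s * d / mu = 1000 * 1.36174e-04 * 6.2e-05 / 0.001 = 0.00844 < 1, so Stokes' law applies.

1.36174e-04 m/s


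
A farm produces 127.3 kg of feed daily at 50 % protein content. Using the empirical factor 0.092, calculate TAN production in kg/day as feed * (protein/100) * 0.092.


Protein in feed = 127.3 * 50/100 = 63.65 kg/day
TAN = protein * 0.092 = 63.65 * 0.092 = 5.8558 kg/day

5.8558 kg/day


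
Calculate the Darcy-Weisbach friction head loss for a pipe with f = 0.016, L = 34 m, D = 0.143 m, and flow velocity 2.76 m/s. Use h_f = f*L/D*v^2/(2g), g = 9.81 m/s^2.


v^2 = 2.76^2 = 7.6176 m^2/s^2
L/D = 34/0.143 = 237.76224
h_f = f*(L/D)*v^2/(2g) = 0.016 * 237.76224 * 7.6176 / 19.62 = 1.47701 m

1.47701 m


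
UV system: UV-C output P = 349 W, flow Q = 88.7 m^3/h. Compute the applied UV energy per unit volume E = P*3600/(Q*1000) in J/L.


Energy delivered per hour = 349 W * 3600 s = 1256400 J/h
Volume treated per hour = 88.7 m^3/h * 1000 = 88700 L/h
dose = 1256400 / 88700 = 14.1646 J/L

14.1646 J/L


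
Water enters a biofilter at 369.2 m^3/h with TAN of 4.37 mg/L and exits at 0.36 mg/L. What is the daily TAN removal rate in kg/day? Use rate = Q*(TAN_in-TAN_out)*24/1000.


Concentration drop: TAN_in - TAN_out = 4.37 - 0.36 = 4.01 mg/L
Hourly TAN removed = Q * dTAN = 369.2 m^3/h * 4.01 mg/L = 1480.492 g/h  (m^3/h * mg/L = g/h)
Daily TAN removed = 1480.492 * 24 = 35531.808 g/day
Convert to kg/day: 35531.808 / 1000 = 35.531808 kg/day

35.531808 kg/day


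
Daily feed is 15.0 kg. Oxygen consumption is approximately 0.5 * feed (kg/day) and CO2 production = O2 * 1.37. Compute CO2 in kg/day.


O2 = 15.0 * 0.5 = 7.5
CO2 = 7.5 * 1.37 = 10.275

10.275 kg/day


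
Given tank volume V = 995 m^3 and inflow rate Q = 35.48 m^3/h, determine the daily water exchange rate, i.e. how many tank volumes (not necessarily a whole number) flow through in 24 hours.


Daily flow volume = 35.48 m^3/h * 24 h = 851.52 m^3/day
Exchanges = daily flow / tank volume = 851.52 / 995 = 0.855799 exchanges/day

0.855799 exchanges/day


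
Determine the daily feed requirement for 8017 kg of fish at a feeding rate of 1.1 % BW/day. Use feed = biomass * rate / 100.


Feeding rate fraction = 1.1% / 100 = 0.011
Daily feed = 8017 kg * 0.011 = 88.187 kg/day

88.187 kg/day


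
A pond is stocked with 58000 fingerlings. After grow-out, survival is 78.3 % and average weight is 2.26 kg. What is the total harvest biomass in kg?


Survivors = 58000 * 78.3/100 = 45414 fish
Harvest biomass = survivors * W_f = 45414 * 2.26 = 102635.64 kg

102635.64 kg


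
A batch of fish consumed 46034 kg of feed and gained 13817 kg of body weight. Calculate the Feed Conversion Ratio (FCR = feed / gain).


FCR = feed consumed / weight gained
FCR = 46034 kg / 13817 kg = 3.33169

3.33169


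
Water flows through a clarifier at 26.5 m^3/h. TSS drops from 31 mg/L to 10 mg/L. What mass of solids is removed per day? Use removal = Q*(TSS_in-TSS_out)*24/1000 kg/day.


Concentration drop: TSS_in - TSS_out = 31 - 10 = 21 mg/L
Hourly solids removed = Q * dTSS = 26.5 m^3/h * 21 mg/L = 556.5 g/h  (m^3/h * mg/L = g/h)
Daily solids removed = 556.5 * 24 = 13356 g/day
Convert g to kg: 13356 / 1000 = 13.356 kg/day

13.356 kg/day


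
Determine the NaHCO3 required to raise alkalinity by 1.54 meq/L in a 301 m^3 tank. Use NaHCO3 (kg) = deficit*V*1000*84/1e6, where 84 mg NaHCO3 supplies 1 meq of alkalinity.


Tank volume in L = 301 m^3 * 1000 = 301000 L
Total meq required = 1.54 meq/L * 301000 L = 463540 meq
NaHCO3 mass = 463540 meq * 84 mg/meq / 1e6 = 38.9374 kg

38.9374 kg


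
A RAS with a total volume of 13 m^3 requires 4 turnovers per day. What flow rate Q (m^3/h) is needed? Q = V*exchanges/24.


Daily recirculation volume = 13 m^3 * 4 = 52 m^3/day
Flow rate Q = daily volume / 24 h = 52 / 24 = 2.16667 m^3/h

2.16667 m^3/h


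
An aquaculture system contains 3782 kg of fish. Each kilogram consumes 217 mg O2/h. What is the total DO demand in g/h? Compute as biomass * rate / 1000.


Total O2 consumption (mg/h) = 3782 kg * 217 mg/(kg*h) = 820694 mg/h
Convert to g/h: 820694 / 1000 = 820.694 g/h

820.694 g/h


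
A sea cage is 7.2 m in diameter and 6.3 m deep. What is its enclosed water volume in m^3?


r = d/2 = 7.2/2 = 3.6 m
Base area = pi*r^2 = pi*3.6^2 = 40.715041 m^2
Volume = 40.715041 * 6.3 = 256.505 m^3

256.505 m^3


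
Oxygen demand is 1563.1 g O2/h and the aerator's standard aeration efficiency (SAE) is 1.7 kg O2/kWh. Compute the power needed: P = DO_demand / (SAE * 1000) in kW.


SAE in g O2/kWh = 1.7 * 1000 = 1700 g/kWh
P = DO_demand / SAE_g = 1563.1 / 1700 = 0.919471 kW

0.919471 kW


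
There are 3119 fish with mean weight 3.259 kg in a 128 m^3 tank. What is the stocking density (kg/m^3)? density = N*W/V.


Total biomass = 3119 fish * 3.259 kg = 10164.821 kg
Density = total biomass / volume = 10164.821 / 128 = 79.4127 kg/m^3

79.4127 kg/m^3


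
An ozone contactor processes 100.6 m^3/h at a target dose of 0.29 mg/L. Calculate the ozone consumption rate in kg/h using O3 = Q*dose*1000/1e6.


O3 demand (mg/h) = Q * dose * 1000 = 100.6 * 0.29 * 1000 = 29174 mg/h
Convert mg to kg: 29174 / 1e6 = 0.029174 kg/h

0.029174 kg/h


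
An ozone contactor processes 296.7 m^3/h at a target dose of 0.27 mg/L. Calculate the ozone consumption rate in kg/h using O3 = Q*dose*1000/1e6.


O3 demand (mg/h) = Q * dose * 1000 = 296.7 * 0.27 * 1000 = 80109 mg/h
Convert mg to kg: 80109 / 1e6 = 0.080109 kg/h

0.080109 kg/h


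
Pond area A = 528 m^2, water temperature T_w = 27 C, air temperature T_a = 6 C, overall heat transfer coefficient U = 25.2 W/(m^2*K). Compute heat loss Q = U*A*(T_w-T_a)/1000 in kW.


Temperature difference dT = 27 - 6 = 21 K
Heat loss (W) = U * A * dT = 25.2 * 528 * 21 = 279417.6 W
Convert to kW: 279417.6 / 1000 = 279.4176 kW

279.4176 kW


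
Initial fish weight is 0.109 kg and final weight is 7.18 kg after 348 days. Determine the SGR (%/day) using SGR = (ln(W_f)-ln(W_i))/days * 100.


ln(W_f) = ln(7.18) = 1.9712994
ln(W_i) = ln(0.109) = -2.2164074
ln(W_f) - ln(W_i) = 1.9712994 - -2.2164074 = 4.1877068
SGR = 4.1877068 / 348 * 100 = 1.20336 %/day

1.20336 %/day


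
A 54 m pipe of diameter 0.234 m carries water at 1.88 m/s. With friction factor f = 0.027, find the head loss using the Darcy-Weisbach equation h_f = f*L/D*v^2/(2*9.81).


v^2 = 1.88^2 = 3.5344 m^2/s^2
L/D = 54/0.234 = 230.76923
h_f = f*(L/D)*v^2/(2g) = 0.027 * 230.76923 * 3.5344 / 19.62 = 1.12243 m

1.12243 m


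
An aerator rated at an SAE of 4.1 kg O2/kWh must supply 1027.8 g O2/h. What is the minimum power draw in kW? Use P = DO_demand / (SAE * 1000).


SAE in g O2/kWh = 4.1 * 1000 = 4100 g/kWh
P = DO_demand / SAE_g = 1027.8 / 4100 = 0.250683 kW

0.250683 kW


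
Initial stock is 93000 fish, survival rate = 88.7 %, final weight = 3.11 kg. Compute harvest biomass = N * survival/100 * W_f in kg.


Survivors = 93000 * 88.7/100 = 82491 fish
Harvest biomass = survivors * W_f = 82491 * 3.11 = 256547.01 kg

256547.01 kg


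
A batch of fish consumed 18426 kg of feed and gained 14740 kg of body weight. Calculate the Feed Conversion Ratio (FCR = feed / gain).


FCR = feed consumed / weight gained
FCR = 18426 kg / 14740 kg = 1.25007

1.25007


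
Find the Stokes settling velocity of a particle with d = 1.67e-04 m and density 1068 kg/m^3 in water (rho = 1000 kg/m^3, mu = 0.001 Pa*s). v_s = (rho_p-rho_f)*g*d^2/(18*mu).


Density difference: rho_p - rho_f = 1068 - 1000 = 68 kg/m^3
d^2 = (1.67e-04)^2 = 2.7889e-08 m^2
Numerator = (rho_p - rho_f) * g * d^2 = 68 * 9.81 * 2.7889e-08 = 1.8604194e-05
Denominator = 18 * mu = 18 * 0.001 = 0.018
v_s = 1.8604194e-05 / 0.018 = 0.00103357 m/s
Check: Re = rho_f * v_s * d / mu = 1000 * 0.00103357 * 1.67e-04 / 0.001 = 0.173 < 1, so Stokes' law applies.

0.00103357 m/s


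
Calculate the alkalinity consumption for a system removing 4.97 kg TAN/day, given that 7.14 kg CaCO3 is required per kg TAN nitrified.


Alkalinity factor: 7.14 kg CaCO3 consumed per kg TAN nitrified
alk = 4.97 kg TAN * 7.14 = 35.4858 kg CaCO3/day

35.4858 kg CaCO3/day


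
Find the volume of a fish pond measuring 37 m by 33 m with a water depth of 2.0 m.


Base area = L * W = 37 * 33 = 1221 m^2
Volume = area * depth = 1221 * 2.0 = 2442 m^3

2442 m^3


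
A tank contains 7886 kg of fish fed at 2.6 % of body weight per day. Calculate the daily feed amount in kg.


Feeding rate fraction = 2.6% / 100 = 0.026
Daily feed = 7886 kg * 0.026 = 205.036 kg/day

205.036 kg/day


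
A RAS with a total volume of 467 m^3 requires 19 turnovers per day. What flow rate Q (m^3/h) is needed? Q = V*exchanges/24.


Daily recirculation volume = 467 m^3 * 19 = 8873 m^3/day
Flow rate Q = daily volume / 24 h = 8873 / 24 = 369.708 m^3/h

369.708 m^3/h


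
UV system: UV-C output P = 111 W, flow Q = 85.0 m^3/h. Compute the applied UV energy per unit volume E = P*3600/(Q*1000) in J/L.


Energy delivered per hour = 111 W * 3600 s = 399600 J/h
Volume treated per hour = 85.0 m^3/h * 1000 = 85000 L/h
dose = 399600 / 85000 = 4.70118 J/L

4.70118 J/L


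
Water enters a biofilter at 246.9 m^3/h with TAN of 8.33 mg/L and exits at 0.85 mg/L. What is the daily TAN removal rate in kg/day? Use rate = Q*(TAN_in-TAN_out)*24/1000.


Concentration drop: TAN_in - TAN_out = 8.33 - 0.85 = 7.48 mg/L
Hourly TAN removed = Q * dTAN = 246.9 m^3/h * 7.48 mg/L = 1846.812 g/h  (m^3/h * mg/L = g/h)
Daily TAN removed = 1846.812 * 24 = 44323.488 g/day
Convert to kg/day: 44323.488 / 1000 = 44.323488 kg/day

44.323488 kg/day


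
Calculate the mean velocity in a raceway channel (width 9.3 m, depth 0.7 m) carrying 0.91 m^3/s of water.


Cross-sectional area = W * d = 9.3 * 0.7 = 6.51 m^2
Velocity = Q / A = 0.91 / 6.51 = 0.139785 m/s

0.139785 m/s


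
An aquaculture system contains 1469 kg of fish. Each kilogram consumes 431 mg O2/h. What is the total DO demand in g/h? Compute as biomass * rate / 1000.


Total O2 consumption (mg/h) = 1469 kg * 431 mg/(kg*h) = 633139 mg/h
Convert to g/h: 633139 / 1000 = 633.139 g/h

633.139 g/h


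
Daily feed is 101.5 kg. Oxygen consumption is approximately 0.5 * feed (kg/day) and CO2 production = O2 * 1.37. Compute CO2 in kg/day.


O2 = 101.5 * 0.5 = 50.75
CO2 = 50.75 * 1.37 = 69.5275

69.5275 kg/day


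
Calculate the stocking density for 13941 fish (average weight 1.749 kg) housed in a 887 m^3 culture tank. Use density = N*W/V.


Total biomass = 13941 fish * 1.749 kg = 24382.809 kg
Density = total biomass / volume = 24382.809 / 887 = 27.4891 kg/m^3

27.4891 kg/m^3


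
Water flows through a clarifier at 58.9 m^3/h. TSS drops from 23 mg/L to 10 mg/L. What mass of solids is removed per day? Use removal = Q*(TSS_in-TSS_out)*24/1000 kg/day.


Concentration drop: TSS_in - TSS_out = 23 - 10 = 13 mg/L
Hourly solids removed = Q * dTSS = 58.9 m^3/h * 13 mg/L = 765.7 g/h  (m^3/h * mg/L = g/h)
Daily solids removed = 765.7 * 24 = 18376.8 g/day
Convert g to kg: 18376.8 / 1000 = 18.3768 kg/day

18.3768 kg/day


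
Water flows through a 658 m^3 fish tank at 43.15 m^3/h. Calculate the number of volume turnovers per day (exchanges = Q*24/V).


Daily flow volume = 43.15 m^3/h * 24 h = 1035.6 m^3/day
Exchanges = daily flow / tank volume = 1035.6 / 658 = 1.57386 exchanges/day

1.57386 exchanges/day


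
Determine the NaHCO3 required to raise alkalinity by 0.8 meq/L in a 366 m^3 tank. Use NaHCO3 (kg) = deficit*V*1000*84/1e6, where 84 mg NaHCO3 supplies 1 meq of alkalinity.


Tank volume in L = 366 m^3 * 1000 = 366000 L
Total meq required = 0.8 meq/L * 366000 L = 292800 meq
NaHCO3 mass = 292800 meq * 84 mg/meq / 1e6 = 24.5952 kg

24.5952 kg


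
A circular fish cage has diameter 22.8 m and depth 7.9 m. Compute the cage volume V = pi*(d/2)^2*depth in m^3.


r = d/2 = 22.8/2 = 11.4 m
Base area = pi*r^2 = pi*11.4^2 = 408.28138 m^2
Volume = 408.28138 * 7.9 = 3225.42 m^3

3225.42 m^3


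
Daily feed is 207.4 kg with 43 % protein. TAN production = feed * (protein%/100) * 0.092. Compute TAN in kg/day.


Protein in feed = 207.4 * 43/100 = 89.182 kg/day
TAN = protein * 0.092 = 89.182 * 0.092 = 8.204744 kg/day

8.204744 kg/day


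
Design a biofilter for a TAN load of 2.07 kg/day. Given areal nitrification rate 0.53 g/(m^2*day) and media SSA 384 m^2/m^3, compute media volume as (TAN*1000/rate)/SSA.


A = 2.07*1000 / 0.53 = 3905.6604 m^2
V = 3905.6604 / 384 = 10.171

10.171 m^3


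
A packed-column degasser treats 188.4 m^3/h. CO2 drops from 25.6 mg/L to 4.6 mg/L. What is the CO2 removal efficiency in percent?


CO2_out / CO2_in = 4.6 / 25.6 = 0.1796875
Fraction remaining = 0.1796875
efficiency = (1 - 0.1796875) * 100 = 82.0312 %

82.0312 %


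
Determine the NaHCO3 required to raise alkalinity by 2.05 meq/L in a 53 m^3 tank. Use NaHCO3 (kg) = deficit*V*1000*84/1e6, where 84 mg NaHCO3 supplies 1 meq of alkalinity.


Tank volume in L = 53 m^3 * 1000 = 53000 L
Total meq required = 2.05 meq/L * 53000 L = 108650 meq
NaHCO3 mass = 108650 meq * 84 mg/meq / 1e6 = 9.1266 kg

9.1266 kg


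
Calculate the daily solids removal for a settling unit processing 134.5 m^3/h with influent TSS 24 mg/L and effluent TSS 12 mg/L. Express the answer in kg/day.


Concentration drop: TSS_in - TSS_out = 24 - 12 = 12 mg/L
Hourly solids removed = Q * dTSS = 134.5 m^3/h * 12 mg/L = 1614 g/h  (m^3/h * mg/L = g/h)
Daily solids removed = 1614 * 24 = 38736 g/day
Convert g to kg: 38736 / 1000 = 38.736 kg/day

38.736 kg/day


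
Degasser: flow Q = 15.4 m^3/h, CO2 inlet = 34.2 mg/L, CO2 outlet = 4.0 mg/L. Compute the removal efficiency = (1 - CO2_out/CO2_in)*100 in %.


CO2_out / CO2_in = 4.0 / 34.2 = 0.11695906
Fraction remaining = 0.11695906
efficiency = (1 - 0.11695906) * 100 = 88.3041 %

88.3041 %


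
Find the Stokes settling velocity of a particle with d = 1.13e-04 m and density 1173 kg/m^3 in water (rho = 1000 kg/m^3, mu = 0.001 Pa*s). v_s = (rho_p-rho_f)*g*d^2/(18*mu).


Density difference: rho_p - rho_f = 1173 - 1000 = 173 kg/m^3
d^2 = (1.13e-04)^2 = 1.2769e-08 m^2
Numerator = (rho_p - rho_f) * g * d^2 = 173 * 9.81 * 1.2769e-08 = 2.1670653e-05
Denominator = 18 * mu = 18 * 0.001 = 0.018
v_s = 2.1670653e-05 / 0.018 = 0.00120393 m/s
Check: Re = rho_f * v_s * d / mu = 1000 * 0.00120393 * 1.13e-04 / 0.001 = 0.136 < 1, so Stokes' law applies.

0.00120393 m/s


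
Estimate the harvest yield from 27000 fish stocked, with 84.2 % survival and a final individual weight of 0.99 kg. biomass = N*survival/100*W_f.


Survivors = 27000 * 84.2/100 = 22734 fish
Harvest biomass = survivors * W_f = 22734 * 0.99 = 22506.66 kg

22506.66 kg


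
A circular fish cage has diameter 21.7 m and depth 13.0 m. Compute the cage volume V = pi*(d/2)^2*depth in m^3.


r = d/2 = 21.7/2 = 10.85 m
Base area = pi*r^2 = pi*10.85^2 = 369.83614 m^2
Volume = 369.83614 * 13.0 = 4807.87 m^3

4807.87 m^3


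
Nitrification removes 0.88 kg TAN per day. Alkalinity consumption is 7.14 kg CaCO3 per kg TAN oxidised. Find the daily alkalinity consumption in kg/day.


Alkalinity factor: 7.14 kg CaCO3 consumed per kg TAN nitrified
alk = 0.88 kg TAN * 7.14 = 6.2832 kg CaCO3/day

6.2832 kg CaCO3/day


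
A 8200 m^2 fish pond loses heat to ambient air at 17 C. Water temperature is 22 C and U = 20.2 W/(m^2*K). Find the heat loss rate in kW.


Temperature difference dT = 22 - 17 = 5 K
Heat loss (W) = U * A * dT = 20.2 * 8200 * 5 = 828200 W
Convert to kW: 828200 / 1000 = 828.2 kW

828.2 kW


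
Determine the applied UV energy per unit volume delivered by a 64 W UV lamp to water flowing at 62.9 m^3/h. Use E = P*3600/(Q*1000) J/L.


Energy delivered per hour = 64 W * 3600 s = 230400 J/h
Volume treated per hour = 62.9 m^3/h * 1000 = 62900 L/h
dose = 230400 / 62900 = 3.66296 J/L

3.66296 J/L


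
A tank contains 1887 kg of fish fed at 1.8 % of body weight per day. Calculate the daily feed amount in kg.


Feeding rate fraction = 1.8% / 100 = 0.018
Daily feed = 1887 kg * 0.018 = 33.966 kg/day

33.966 kg/day


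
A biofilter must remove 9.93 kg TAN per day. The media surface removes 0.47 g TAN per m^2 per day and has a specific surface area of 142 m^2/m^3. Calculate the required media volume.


A = 9.93*1000 / 0.47 = 21127.66 m^2
V = 21127.66 / 142 = 148.786

148.786 m^3


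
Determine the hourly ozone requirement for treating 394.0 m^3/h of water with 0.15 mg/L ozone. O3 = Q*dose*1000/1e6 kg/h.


O3 demand (mg/h) = Q * dose * 1000 = 394.0 * 0.15 * 1000 = 59100 mg/h
Convert mg to kg: 59100 / 1e6 = 0.0591 kg/h

0.0591 kg/h


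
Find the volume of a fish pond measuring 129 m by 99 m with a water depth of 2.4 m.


Base area = L * W = 129 * 99 = 12771 m^2
Volume = area * depth = 12771 * 2.4 = 30650.4 m^3

30650.4 m^3
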